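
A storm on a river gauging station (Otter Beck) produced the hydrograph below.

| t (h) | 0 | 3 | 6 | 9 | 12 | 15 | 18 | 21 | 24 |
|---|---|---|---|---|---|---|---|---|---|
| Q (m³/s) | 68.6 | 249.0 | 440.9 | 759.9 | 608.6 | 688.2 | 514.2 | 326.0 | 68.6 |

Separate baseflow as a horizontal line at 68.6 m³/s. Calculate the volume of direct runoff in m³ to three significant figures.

Direct-runoff ordinates (Q − Q_b): 0.0, 180.4, 372.3, 691.3, 540.0, 619.6, 445.6, 257.4, 0.0 m³/s.
ΣQ_DR = 3107 m³/s.
With Δt = 3 h = 10800 s, V = ΣQ_DR · Δt = 3107 × 10800 = 3.36 × 10^7 m³.

V ≈ 3.36 × 10^7 m³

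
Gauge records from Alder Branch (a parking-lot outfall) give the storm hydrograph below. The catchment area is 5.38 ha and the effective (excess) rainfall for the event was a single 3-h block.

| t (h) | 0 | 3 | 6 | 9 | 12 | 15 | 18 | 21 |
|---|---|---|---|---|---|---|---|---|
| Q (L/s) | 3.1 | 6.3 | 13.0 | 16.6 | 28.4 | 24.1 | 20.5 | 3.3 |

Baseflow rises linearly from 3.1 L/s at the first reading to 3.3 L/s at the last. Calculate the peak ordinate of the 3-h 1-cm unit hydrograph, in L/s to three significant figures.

Direct runoff: 0.00, 3.17, 9.84, 13.41, 25.19, 20.86, 17.23, 0.00 L/s; ΣQ_DR = 89.70 L/s, peak = 25.19 L/s.
Runoff depth d = ΣQ_DR·Δt / A = 89.70 × 10800 / (5.38 ha) = 18.01 mm.
The 1-cm UH is the DRH scaled by (10 mm)/d, so U_p = 25.19 × 10/18.01 = 14.0 L/s.

U_p ≈ 14.0 L/s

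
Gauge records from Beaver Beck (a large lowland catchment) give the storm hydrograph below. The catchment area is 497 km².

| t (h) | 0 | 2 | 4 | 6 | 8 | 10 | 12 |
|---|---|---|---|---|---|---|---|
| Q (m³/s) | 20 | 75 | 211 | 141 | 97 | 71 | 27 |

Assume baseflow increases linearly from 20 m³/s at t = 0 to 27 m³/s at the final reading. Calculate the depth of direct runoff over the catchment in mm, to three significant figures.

d ≈ 6.92 mm

Direct runoff: 0.00, 53.83, 188.67, 117.50, 72.33, 45.17, 0.00 m³/s; ΣQ_DR = 477.5 m³/s.
V = ΣQ_DR · Δt = 477.5 × 7200 s = 3.438 × 10^6 m³.
Over A = 497 km², depth = V / A = 6.92 mm.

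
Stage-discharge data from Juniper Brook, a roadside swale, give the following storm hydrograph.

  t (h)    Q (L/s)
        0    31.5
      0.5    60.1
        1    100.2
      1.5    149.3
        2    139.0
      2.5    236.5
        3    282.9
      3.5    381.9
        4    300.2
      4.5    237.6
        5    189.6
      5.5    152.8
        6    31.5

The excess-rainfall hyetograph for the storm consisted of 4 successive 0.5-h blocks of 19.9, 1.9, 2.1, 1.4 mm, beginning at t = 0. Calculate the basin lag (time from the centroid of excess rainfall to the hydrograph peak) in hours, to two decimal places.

Centroid of excess rainfall: t_c = Σ P_i·t̄_i / ΣP_i = 0.4536 h (block centres at 0.25, 0.75, 1.25, 1.75 h).
Hydrograph peak occurs at t = 3.5 h, so basin lag t_L = 3.5 − 0.4536 = 3.05 h.

t_L ≈ 3.05 h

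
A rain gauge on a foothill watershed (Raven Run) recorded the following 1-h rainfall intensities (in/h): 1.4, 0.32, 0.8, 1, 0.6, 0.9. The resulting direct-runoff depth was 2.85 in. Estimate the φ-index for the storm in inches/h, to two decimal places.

φ ≈ 0.37 in/h

Only the 5 blocks with intensity above φ contribute runoff: 1.4, 0.8, 1, 0.6, 0.9 in/h.
Σ(I−φ)·Δt = d  ⇒  (1.4+0.8+1+0.6+0.9 − 5φ)·1 = 2.85
φ = (4.700 − 2.85/1) / 5 = 0.37 in/h.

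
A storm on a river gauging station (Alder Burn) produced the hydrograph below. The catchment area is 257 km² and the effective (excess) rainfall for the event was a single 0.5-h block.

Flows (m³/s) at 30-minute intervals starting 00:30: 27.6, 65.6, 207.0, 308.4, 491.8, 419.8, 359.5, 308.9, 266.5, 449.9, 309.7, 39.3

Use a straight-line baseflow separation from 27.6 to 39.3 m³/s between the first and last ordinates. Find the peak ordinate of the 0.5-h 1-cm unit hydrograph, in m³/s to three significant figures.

U_p ≈ 230 m³/s

Direct runoff: 0.00, 36.94, 177.27, 277.61, 459.95, 386.88, 325.52, 273.85, 230.39, 412.73, 271.46, 0.00 m³/s; ΣQ_DR = 2853 m³/s, peak = 459.95 m³/s.
Runoff depth d = ΣQ_DR·Δt / A = 2853 × 1800 / (257 km²) = 19.98 mm.
The 1-cm UH is the DRH scaled by (10 mm)/d, so U_p = 459.95 × 10/19.98 = 230 m³/s.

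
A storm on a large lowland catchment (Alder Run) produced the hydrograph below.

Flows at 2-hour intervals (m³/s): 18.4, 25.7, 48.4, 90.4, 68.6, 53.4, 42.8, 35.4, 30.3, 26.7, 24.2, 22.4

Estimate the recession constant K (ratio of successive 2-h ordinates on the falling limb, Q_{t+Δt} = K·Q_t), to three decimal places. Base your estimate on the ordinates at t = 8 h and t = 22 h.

K ≈ 0.852

Using the recession-limb readings at t = 8 h and t = 22 h: Q falls from 68.6 to 22.4 m³/s over 7 intervals.
K = (Q₂/Q₁)^(1/7) = (22.4/68.6)^(1/7) = 0.852.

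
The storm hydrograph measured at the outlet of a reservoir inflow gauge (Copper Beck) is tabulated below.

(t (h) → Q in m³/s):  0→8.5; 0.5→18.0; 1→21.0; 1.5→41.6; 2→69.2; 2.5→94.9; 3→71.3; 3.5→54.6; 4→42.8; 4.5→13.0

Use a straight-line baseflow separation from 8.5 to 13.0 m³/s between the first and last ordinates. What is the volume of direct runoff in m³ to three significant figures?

Direct-runoff ordinates (Q − Q_b): 0.00, 9.00, 11.50, 31.60, 58.70, 83.90, 59.80, 42.60, 30.30, 0.00 m³/s.
ΣQ_DR = 327.4 m³/s.
With Δt = 0.5 h = 1800 s, V = ΣQ_DR · Δt = 327.4 × 1800 = 5.89 × 10^5 m³.

V ≈ 5.89 × 10^5 m³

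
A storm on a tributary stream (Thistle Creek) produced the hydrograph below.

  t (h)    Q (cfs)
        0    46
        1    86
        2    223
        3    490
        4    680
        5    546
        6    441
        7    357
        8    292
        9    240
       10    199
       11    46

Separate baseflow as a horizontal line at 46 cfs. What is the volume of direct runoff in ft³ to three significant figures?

Direct-runoff ordinates (Q − Q_b): 0.0, 40.0, 177.0, 444.0, 634.0, 500.0, 395.0, 311.0, 246.0, 194.0, 153.0, 0.0 cfs.
ΣQ_DR = 3094 cfs.
With Δt = 1 h = 3600 s, V = ΣQ_DR · Δt = 3094 × 3600 = 1.11 × 10^7 ft³.

V ≈ 1.11 × 10^7 ft³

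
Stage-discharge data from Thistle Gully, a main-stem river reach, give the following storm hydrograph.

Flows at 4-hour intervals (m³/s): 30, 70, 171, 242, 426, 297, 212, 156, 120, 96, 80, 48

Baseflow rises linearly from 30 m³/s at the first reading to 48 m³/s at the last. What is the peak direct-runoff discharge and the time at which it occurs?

Subtracting baseflow gives direct-runoff ordinates: 0.00, 38.36, 137.73, 207.09, 389.45, 258.82, 172.18, 114.55, 76.91, 51.27, 33.64, 0.00 m³/s.
The maximum is 389.45 m³/s, occurring at the reading for t = 16 h.

Q_p = 389.45 m³/s at t = 16 h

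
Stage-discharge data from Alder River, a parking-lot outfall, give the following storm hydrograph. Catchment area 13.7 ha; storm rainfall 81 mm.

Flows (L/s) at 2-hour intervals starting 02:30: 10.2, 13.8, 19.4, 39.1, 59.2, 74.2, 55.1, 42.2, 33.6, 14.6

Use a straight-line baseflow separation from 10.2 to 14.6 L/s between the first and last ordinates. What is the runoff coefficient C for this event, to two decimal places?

C ≈ 0.15

ΣQ_DR = 237.4 L/s; V = ΣQ_DR·Δt = 1.709 × 10^6 L.
Runoff depth d = V / A = 12.48 mm.
C = d / P = 12.48 / 81 = 0.15.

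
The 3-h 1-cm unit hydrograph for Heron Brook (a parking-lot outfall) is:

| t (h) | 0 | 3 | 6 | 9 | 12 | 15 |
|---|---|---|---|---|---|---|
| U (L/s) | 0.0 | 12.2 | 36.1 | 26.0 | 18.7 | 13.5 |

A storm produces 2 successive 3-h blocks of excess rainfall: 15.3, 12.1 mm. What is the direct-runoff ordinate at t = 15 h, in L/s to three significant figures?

Q ≈ 43.3 L/s

By discrete convolution, Q_j = Σ (P_i / 10 mm) · U_{j−i}.
At t = 15 h (j=5): Q = (15.3/10)·13.5 + (12.1/10)·18.7 = 43.3 L/s.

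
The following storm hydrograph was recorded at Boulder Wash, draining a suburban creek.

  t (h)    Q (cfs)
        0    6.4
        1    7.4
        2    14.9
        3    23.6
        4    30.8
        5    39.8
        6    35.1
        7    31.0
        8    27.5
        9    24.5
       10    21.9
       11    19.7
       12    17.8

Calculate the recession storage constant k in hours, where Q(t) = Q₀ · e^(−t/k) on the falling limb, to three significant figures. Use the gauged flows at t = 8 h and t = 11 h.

On the falling limb, Q drops from 27.5 to 19.7 cfs between t = 8 h and t = 11 h (Δt = 3 h).
k = −Δt / ln(Q₂/Q₁) = −3 / ln(19.7/27.5) = 8.99 h.

k ≈ 8.99 h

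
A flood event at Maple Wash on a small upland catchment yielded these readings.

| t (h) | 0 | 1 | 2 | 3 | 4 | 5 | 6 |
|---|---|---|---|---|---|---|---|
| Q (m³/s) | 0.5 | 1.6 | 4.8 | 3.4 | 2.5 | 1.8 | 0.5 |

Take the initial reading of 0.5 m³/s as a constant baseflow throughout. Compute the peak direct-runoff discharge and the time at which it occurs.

Subtracting baseflow gives direct-runoff ordinates: 0.0, 1.1, 4.3, 2.9, 2.0, 1.3, 0.0 m³/s.
The maximum is 4.3 m³/s, occurring at the reading for t = 2 h.

Q_p = 4.3 m³/s at t = 2 h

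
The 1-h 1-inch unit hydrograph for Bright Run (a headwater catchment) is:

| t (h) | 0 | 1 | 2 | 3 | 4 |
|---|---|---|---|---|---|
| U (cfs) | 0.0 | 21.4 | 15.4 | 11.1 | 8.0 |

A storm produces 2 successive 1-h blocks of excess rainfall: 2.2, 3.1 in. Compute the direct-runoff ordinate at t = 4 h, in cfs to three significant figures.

Q ≈ 52.0 cfs

By discrete convolution, Q_j = Σ (P_i / 1 in) · U_{j−i}.
At t = 4 h (j=4): Q = (2.2/1)·8.0 + (3.1/1)·11.1 = 52.0 cfs.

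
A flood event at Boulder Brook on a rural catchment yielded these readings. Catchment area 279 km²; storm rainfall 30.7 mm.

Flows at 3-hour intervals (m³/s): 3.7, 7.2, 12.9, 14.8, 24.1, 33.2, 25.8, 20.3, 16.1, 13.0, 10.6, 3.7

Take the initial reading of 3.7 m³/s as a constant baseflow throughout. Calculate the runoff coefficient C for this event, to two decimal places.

C ≈ 0.18

ΣQ_DR = 141.0 m³/s; V = ΣQ_DR·Δt = 1.523 × 10^6 m³.
Runoff depth d = V / A = 5.458 mm.
C = d / P = 5.458 / 30.7 = 0.18.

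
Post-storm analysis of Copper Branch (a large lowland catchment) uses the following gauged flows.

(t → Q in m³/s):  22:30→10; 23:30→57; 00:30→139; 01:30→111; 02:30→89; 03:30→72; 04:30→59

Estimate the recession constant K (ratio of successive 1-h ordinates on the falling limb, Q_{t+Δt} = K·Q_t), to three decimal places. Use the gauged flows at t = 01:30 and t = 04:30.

K ≈ 0.810

Using the recession-limb readings at t = 01:30 and t = 04:30: Q falls from 111 to 59 m³/s over 3 intervals.
K = (Q₂/Q₁)^(1/3) = (59/111)^(1/3) = 0.810.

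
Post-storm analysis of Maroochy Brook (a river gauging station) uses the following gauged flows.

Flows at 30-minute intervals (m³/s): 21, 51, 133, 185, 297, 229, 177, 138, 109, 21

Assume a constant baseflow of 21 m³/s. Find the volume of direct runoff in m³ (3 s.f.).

Direct-runoff ordinates (Q − Q_b): 0.0, 30.0, 112.0, 164.0, 276.0, 208.0, 156.0, 117.0, 88.0, 0.0 m³/s.
ΣQ_DR = 1151 m³/s.
With Δt = 0.5 h = 1800 s, V = ΣQ_DR · Δt = 1151 × 1800 = 2.07 × 10^6 m³.

V ≈ 2.07 × 10^6 m³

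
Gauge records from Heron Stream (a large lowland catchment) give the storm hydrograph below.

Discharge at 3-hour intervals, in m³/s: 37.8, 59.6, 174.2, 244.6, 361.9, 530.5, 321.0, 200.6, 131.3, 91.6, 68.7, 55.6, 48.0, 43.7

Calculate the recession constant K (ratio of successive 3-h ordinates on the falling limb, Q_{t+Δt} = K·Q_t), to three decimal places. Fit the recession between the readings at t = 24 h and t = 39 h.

K ≈ 0.802

Using the recession-limb readings at t = 24 h and t = 39 h: Q falls from 131.3 to 43.7 m³/s over 5 intervals.
K = (Q₂/Q₁)^(1/5) = (43.7/131.3)^(1/5) = 0.802.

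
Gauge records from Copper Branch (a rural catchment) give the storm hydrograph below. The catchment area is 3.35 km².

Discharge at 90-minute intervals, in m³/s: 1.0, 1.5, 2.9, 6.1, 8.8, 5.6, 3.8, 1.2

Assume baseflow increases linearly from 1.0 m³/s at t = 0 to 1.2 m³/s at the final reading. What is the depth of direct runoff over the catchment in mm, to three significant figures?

Direct runoff: 0.00, 0.47, 1.84, 5.01, 7.69, 4.46, 2.63, 0.00 m³/s; ΣQ_DR = 22.10 m³/s.
V = ΣQ_DR · Δt = 22.10 × 5400 s = 1.193 × 10^5 m³.
Over A = 3.35 km², depth = V / A = 35.6 mm.

d ≈ 35.6 mm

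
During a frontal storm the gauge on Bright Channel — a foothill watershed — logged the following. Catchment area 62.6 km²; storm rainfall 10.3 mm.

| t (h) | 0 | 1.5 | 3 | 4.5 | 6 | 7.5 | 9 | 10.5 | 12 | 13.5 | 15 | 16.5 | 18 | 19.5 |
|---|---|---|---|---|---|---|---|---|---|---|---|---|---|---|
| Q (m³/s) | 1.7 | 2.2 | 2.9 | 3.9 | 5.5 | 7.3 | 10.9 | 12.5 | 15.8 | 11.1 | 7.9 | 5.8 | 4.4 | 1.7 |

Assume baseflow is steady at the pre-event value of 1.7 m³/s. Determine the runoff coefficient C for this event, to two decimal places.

ΣQ_DR = 69.80 m³/s; V = ΣQ_DR·Δt = 3.769 × 10^5 m³.
Runoff depth d = V / A = 6.021 mm.
C = d / P = 6.021 / 10.3 = 0.58.

C ≈ 0.58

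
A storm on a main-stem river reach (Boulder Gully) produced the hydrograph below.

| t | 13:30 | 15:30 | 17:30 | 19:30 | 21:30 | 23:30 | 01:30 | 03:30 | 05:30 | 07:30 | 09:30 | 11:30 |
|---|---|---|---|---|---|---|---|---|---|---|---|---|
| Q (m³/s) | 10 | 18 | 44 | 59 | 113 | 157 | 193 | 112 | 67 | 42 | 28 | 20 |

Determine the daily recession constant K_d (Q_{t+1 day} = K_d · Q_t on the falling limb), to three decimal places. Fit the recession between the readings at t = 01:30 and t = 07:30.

Between t = 01:30 and t = 07:30 the flow falls from 193 to 42 m³/s over 3×2 h = 6 h.
Per-interval ratio K = (42/193)^(1/3) = 0.6015; K_d = K^(24/2) = 0.002.

K_d ≈ 0.002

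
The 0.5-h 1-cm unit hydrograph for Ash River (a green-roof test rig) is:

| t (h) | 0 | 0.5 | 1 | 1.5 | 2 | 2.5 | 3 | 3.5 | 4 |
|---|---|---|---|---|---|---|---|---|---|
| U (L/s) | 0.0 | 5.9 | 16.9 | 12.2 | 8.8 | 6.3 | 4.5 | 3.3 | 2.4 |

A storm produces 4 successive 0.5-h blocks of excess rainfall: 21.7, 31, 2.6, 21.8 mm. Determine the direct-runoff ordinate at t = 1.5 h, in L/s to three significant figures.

By discrete convolution, Q_j = Σ (P_i / 10 mm) · U_{j−i}.
At t = 1.5 h (j=3): Q = (21.7/10)·12.2 + (31/10)·16.9 + (2.6/10)·5.9 + (21.8/10)·0.0 = 80.4 L/s.

Q ≈ 80.4 L/s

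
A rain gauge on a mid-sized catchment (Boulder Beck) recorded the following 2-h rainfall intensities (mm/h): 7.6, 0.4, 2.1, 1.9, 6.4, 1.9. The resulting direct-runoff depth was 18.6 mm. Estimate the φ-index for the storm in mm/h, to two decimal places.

φ ≈ 2.35 mm/h

Only the 2 blocks with intensity above φ contribute runoff: 7.6, 6.4 mm/h.
Σ(I−φ)·Δt = d  ⇒  (7.6+6.4 − 2φ)·2 = 18.6
φ = (14.00 − 18.6/2) / 2 = 2.35 mm/h.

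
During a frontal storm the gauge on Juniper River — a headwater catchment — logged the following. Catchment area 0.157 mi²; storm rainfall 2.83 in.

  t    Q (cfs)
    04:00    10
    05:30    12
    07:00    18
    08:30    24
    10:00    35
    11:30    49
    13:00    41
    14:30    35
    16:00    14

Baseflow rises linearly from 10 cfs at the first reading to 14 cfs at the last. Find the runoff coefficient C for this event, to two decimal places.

C ≈ 0.68

ΣQ_DR = 130.0 cfs; V = ΣQ_DR·Δt = 7.020 × 10^5 ft³.
Runoff depth d = V / A = 1.925 in.
C = d / P = 1.925 / 2.83 = 0.68.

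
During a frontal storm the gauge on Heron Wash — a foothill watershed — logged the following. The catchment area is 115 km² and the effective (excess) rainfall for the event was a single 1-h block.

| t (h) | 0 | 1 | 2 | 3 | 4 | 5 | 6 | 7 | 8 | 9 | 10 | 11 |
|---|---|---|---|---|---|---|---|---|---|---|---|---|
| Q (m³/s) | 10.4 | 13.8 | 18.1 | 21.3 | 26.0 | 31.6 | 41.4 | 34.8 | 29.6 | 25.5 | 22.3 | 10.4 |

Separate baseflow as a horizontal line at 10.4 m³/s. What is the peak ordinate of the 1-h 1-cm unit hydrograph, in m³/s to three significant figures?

U_p ≈ 61.7 m³/s

Direct runoff: 0.0, 3.4, 7.7, 10.9, 15.6, 21.2, 31.0, 24.4, 19.2, 15.1, 11.9, 0.0 m³/s; ΣQ_DR = 160.4 m³/s, peak = 31.0 m³/s.
Runoff depth d = ΣQ_DR·Δt / A = 160.4 × 3600 / (115 km²) = 5.021 mm.
The 1-cm UH is the DRH scaled by (10 mm)/d, so U_p = 31.0 × 10/5.021 = 61.7 m³/s.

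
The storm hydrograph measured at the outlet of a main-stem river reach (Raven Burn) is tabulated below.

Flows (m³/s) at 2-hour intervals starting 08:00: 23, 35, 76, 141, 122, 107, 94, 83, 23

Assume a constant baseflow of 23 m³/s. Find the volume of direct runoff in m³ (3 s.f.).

Direct-runoff ordinates (Q − Q_b): 0.0, 12.0, 53.0, 118.0, 99.0, 84.0, 71.0, 60.0, 0.0 m³/s.
ΣQ_DR = 497.0 m³/s.
With Δt = 2 h = 7200 s, V = ΣQ_DR · Δt = 497.0 × 7200 = 3.58 × 10^6 m³.

V ≈ 3.58 × 10^6 m³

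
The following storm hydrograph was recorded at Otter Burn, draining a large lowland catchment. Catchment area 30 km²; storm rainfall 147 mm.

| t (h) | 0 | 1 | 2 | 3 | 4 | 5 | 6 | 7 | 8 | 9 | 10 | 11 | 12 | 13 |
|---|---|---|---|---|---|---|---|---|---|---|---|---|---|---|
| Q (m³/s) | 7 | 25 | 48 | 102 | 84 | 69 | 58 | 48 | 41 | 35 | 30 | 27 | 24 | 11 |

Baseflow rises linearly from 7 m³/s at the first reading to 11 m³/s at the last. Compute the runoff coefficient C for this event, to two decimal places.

ΣQ_DR = 483.0 m³/s; V = ΣQ_DR·Δt = 1.739 × 10^6 m³.
Runoff depth d = V / A = 57.96 mm.
C = d / P = 57.96 / 147 = 0.39.

C ≈ 0.39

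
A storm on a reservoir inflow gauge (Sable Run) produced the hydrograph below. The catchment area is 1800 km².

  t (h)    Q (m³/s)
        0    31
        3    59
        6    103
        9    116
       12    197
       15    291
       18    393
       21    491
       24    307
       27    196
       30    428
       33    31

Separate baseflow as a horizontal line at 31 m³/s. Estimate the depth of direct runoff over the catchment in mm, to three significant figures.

Direct runoff: 0.0, 28.0, 72.0, 85.0, 166.0, 260.0, 362.0, 460.0, 276.0, 165.0, 397.0, 0.0 m³/s; ΣQ_DR = 2271 m³/s.
V = ΣQ_DR · Δt = 2271 × 10800 s = 2.453 × 10^7 m³.
Over A = 1800 km², depth = V / A = 13.6 mm.

d ≈ 13.6 mm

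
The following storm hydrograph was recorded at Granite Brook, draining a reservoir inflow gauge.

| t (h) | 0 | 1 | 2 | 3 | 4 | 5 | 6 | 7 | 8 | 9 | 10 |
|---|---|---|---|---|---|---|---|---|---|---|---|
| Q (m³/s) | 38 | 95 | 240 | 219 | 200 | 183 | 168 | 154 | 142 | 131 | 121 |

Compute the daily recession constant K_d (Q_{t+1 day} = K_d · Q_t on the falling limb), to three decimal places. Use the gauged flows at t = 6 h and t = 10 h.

K_d ≈ 0.140

Between t = 6 h and t = 10 h the flow falls from 168 to 121 m³/s over 4×1 h = 4 h.
Per-interval ratio K = (121/168)^(1/4) = 0.9212; K_d = K^(24/1) = 0.140.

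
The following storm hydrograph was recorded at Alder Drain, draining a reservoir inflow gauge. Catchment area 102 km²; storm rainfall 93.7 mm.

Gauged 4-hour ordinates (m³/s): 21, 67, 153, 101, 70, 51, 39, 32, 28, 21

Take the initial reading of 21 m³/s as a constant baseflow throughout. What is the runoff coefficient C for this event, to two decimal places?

ΣQ_DR = 373.0 m³/s; V = ΣQ_DR·Δt = 5.371 × 10^6 m³.
Runoff depth d = V / A = 52.66 mm.
C = d / P = 52.66 / 93.7 = 0.56.

C ≈ 0.56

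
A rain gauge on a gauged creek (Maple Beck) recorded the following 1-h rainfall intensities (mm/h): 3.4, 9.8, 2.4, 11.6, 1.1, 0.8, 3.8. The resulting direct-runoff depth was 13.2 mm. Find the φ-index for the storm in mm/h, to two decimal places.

φ ≈ 4.10 mm/h

Only the 2 blocks with intensity above φ contribute runoff: 9.8, 11.6 mm/h.
Σ(I−φ)·Δt = d  ⇒  (9.8+11.6 − 2φ)·1 = 13.2
φ = (21.40 − 13.2/1) / 2 = 4.10 mm/h.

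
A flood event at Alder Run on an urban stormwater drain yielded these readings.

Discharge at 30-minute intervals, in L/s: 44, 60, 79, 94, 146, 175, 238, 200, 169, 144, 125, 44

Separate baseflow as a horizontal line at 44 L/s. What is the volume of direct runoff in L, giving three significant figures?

Direct-runoff ordinates (Q − Q_b): 0.0, 16.0, 35.0, 50.0, 102.0, 131.0, 194.0, 156.0, 125.0, 100.0, 81.0, 0.0 L/s.
ΣQ_DR = 990.0 L/s.
With Δt = 0.5 h = 1800 s, V = ΣQ_DR · Δt = 990.0 × 1800 = 1.78 × 10^6 L.

V ≈ 1.78 × 10^6 L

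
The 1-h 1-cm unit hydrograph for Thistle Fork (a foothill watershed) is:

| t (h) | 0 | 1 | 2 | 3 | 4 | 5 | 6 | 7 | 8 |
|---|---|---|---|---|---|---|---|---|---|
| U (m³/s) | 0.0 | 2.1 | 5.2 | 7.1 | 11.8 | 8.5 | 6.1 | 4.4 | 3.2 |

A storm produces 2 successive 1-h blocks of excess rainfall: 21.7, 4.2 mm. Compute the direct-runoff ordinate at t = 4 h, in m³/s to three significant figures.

Q ≈ 28.6 m³/s

By discrete convolution, Q_j = Σ (P_i / 10 mm) · U_{j−i}.
At t = 4 h (j=4): Q = (21.7/10)·11.8 + (4.2/10)·7.1 = 28.6 m³/s.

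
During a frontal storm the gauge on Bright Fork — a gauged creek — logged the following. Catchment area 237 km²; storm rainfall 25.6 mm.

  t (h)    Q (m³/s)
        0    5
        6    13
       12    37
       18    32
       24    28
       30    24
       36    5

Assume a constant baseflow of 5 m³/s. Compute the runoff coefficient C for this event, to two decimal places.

ΣQ_DR = 109.0 m³/s; V = ΣQ_DR·Δt = 2.354 × 10^6 m³.
Runoff depth d = V / A = 9.934 mm.
C = d / P = 9.934 / 25.6 = 0.39.

C ≈ 0.39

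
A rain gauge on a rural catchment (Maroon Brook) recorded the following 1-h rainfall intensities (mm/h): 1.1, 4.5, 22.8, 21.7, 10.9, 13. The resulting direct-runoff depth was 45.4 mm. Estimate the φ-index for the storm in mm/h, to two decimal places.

φ ≈ 5.75 mm/h

Only the 4 blocks with intensity above φ contribute runoff: 22.8, 21.7, 10.9, 13 mm/h.
Σ(I−φ)·Δt = d  ⇒  (22.8+21.7+10.9+13 − 4φ)·1 = 45.4
φ = (68.40 − 45.4/1) / 4 = 5.75 mm/h.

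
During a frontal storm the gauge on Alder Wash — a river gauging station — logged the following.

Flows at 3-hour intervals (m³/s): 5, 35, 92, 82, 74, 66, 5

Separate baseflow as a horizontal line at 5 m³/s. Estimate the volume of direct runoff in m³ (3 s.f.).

Direct-runoff ordinates (Q − Q_b): 0.0, 30.0, 87.0, 77.0, 69.0, 61.0, 0.0 m³/s.
ΣQ_DR = 324.0 m³/s.
With Δt = 3 h = 10800 s, V = ΣQ_DR · Δt = 324.0 × 10800 = 3.50 × 10^6 m³.

V ≈ 3.50 × 10^6 m³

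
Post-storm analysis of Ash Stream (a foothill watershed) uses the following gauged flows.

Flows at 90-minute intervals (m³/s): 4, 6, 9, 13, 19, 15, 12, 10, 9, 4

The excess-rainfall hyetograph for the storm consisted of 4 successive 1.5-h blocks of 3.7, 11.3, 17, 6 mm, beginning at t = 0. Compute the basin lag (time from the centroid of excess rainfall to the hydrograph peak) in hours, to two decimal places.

t_L ≈ 2.75 h

Centroid of excess rainfall: t_c = Σ P_i·t̄_i / ΣP_i = 3.2487 h (block centres at 0.75, 2.25, 3.75, 5.25 h).
Hydrograph peak occurs at t = 6 h, so basin lag t_L = 6 − 3.2487 = 2.75 h.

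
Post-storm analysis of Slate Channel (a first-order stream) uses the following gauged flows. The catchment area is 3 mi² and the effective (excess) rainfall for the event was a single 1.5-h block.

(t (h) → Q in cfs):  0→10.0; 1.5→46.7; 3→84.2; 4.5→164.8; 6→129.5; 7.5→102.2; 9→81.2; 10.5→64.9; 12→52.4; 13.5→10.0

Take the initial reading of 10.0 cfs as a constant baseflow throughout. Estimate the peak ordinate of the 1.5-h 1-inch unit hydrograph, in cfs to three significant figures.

Direct runoff: 0.0, 36.7, 74.2, 154.8, 119.5, 92.2, 71.2, 54.9, 42.4, 0.0 cfs; ΣQ_DR = 645.9 cfs, peak = 154.8 cfs.
Runoff depth d = ΣQ_DR·Δt / A = 645.9 × 5400 / (3 mi²) = 0.5004 in.
The 1-inch UH is the DRH scaled by (1 in)/d, so U_p = 154.8 × 1/0.5004 = 309 cfs.

U_p ≈ 309 cfs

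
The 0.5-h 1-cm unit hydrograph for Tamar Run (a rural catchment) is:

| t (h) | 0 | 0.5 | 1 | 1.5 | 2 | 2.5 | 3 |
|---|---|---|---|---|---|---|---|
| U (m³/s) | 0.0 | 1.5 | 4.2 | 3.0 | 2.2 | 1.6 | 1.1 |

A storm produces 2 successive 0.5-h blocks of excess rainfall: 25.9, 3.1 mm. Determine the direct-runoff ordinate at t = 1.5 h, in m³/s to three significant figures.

Q ≈ 9.07 m³/s

By discrete convolution, Q_j = Σ (P_i / 10 mm) · U_{j−i}.
At t = 1.5 h (j=3): Q = (25.9/10)·3.0 + (3.1/10)·4.2 = 9.07 m³/s.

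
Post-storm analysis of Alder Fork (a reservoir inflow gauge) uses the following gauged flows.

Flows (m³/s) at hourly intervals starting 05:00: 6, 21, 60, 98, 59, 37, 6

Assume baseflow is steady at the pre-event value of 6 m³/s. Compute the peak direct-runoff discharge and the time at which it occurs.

Q_p = 92.0 m³/s at t = 08:00

Subtracting baseflow gives direct-runoff ordinates: 0.0, 15.0, 54.0, 92.0, 53.0, 31.0, 0.0 m³/s.
The maximum is 92.0 m³/s, occurring at the reading for t = 08:00.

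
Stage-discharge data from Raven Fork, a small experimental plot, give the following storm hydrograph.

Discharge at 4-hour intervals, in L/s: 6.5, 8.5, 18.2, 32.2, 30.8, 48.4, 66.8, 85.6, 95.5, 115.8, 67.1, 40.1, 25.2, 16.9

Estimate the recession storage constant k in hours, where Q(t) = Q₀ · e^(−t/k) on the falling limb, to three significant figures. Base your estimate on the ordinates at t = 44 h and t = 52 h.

On the falling limb, Q drops from 40.1 to 16.9 L/s between t = 44 h and t = 52 h (Δt = 8 h).
k = −Δt / ln(Q₂/Q₁) = −8 / ln(16.9/40.1) = 9.26 h.

k ≈ 9.26 h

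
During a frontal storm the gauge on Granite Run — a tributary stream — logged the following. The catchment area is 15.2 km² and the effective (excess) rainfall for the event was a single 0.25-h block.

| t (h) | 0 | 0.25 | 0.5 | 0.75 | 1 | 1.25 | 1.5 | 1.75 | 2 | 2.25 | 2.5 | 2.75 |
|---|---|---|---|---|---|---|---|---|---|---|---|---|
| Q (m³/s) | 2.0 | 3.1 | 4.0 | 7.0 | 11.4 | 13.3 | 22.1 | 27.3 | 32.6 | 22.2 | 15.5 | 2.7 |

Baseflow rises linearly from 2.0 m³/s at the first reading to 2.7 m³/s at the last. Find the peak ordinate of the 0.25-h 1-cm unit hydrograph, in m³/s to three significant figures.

U_p ≈ 37.6 m³/s

Direct runoff: 0.00, 1.04, 1.87, 4.81, 9.15, 10.98, 19.72, 24.85, 30.09, 19.63, 12.86, 0.00 m³/s; ΣQ_DR = 135.0 m³/s, peak = 30.09 m³/s.
Runoff depth d = ΣQ_DR·Δt / A = 135.0 × 900 / (15.2 km²) = 7.993 mm.
The 1-cm UH is the DRH scaled by (10 mm)/d, so U_p = 30.09 × 10/7.993 = 37.6 m³/s.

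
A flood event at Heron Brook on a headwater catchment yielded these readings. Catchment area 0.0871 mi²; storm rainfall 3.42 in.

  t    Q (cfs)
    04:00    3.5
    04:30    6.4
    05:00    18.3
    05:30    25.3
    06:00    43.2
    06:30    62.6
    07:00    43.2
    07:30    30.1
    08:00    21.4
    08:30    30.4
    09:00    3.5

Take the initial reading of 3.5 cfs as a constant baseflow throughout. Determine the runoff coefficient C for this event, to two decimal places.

C ≈ 0.65

ΣQ_DR = 249.4 cfs; V = ΣQ_DR·Δt = 4.489 × 10^5 ft³.
Runoff depth d = V / A = 2.219 in.
C = d / P = 2.219 / 3.42 = 0.65.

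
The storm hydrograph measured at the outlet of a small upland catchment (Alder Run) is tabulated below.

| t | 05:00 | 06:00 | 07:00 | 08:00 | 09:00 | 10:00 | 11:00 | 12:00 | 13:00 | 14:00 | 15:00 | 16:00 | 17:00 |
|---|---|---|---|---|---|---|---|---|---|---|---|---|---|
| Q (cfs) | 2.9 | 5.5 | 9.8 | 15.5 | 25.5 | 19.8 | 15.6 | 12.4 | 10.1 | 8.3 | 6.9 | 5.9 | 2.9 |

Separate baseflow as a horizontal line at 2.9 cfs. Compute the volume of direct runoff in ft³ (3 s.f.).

Direct-runoff ordinates (Q − Q_b): 0.0, 2.6, 6.9, 12.6, 22.6, 16.9, 12.7, 9.5, 7.2, 5.4, 4.0, 3.0, 0.0 cfs.
ΣQ_DR = 103.4 cfs.
With Δt = 1 h = 3600 s, V = ΣQ_DR · Δt = 103.4 × 3600 = 3.72 × 10^5 ft³.

V ≈ 3.72 × 10^5 ft³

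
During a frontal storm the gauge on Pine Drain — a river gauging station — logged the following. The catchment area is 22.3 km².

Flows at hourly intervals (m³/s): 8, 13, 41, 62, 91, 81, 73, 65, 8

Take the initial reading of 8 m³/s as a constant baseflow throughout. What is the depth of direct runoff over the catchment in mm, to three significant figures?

d ≈ 59.7 mm

Direct runoff: 0.0, 5.0, 33.0, 54.0, 83.0, 73.0, 65.0, 57.0, 0.0 m³/s; ΣQ_DR = 370.0 m³/s.
V = ΣQ_DR · Δt = 370.0 × 3600 s = 1.332 × 10^6 m³.
Over A = 22.3 km², depth = V / A = 59.7 mm.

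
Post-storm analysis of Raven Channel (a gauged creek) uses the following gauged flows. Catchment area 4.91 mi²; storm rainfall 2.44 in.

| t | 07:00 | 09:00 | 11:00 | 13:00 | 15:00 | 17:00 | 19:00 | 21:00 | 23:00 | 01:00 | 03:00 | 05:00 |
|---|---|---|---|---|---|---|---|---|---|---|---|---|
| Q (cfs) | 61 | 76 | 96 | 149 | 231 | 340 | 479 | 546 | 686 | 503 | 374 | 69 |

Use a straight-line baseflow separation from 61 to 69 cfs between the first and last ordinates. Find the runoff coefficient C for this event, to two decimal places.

C ≈ 0.73

ΣQ_DR = 2830 cfs; V = ΣQ_DR·Δt = 2.038 × 10^7 ft³.
Runoff depth d = V / A = 1.786 in.
C = d / P = 1.786 / 2.44 = 0.73.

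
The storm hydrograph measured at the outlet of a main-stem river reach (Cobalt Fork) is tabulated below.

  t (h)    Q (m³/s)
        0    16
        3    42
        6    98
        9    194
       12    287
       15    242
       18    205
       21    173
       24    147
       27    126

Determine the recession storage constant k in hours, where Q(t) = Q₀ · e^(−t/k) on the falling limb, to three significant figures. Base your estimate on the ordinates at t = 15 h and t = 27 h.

On the falling limb, Q drops from 242 to 126 m³/s between t = 15 h and t = 27 h (Δt = 12 h).
k = −Δt / ln(Q₂/Q₁) = −12 / ln(126/242) = 18.4 h.

k ≈ 18.4 h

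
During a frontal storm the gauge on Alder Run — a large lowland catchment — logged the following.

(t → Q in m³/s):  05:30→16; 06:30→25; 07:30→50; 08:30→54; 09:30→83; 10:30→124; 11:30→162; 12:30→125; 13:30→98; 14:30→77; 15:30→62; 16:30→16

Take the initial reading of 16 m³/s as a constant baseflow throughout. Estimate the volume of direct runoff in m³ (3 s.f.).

Direct-runoff ordinates (Q − Q_b): 0.0, 9.0, 34.0, 38.0, 67.0, 108.0, 146.0, 109.0, 82.0, 61.0, 46.0, 0.0 m³/s.
ΣQ_DR = 700.0 m³/s.
With Δt = 1 h = 3600 s, V = ΣQ_DR · Δt = 700.0 × 3600 = 2.52 × 10^6 m³.

V ≈ 2.52 × 10^6 m³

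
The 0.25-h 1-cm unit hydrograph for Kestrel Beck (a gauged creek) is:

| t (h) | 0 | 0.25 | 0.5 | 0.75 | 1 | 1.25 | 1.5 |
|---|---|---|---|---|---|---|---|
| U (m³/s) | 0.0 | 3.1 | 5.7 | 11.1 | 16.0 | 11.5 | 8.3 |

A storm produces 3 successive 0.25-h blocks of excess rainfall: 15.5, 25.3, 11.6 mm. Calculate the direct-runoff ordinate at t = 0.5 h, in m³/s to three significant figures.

Q ≈ 16.7 m³/s

By discrete convolution, Q_j = Σ (P_i / 10 mm) · U_{j−i}.
At t = 0.5 h (j=2): Q = (15.5/10)·5.7 + (25.3/10)·3.1 + (11.6/10)·0.0 = 16.7 m³/s.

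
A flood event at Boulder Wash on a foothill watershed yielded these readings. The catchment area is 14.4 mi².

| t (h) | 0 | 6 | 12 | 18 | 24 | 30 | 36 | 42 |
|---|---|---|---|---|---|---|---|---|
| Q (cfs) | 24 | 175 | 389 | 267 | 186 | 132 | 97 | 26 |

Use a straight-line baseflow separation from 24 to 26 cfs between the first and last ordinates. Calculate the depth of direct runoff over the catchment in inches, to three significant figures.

d ≈ 0.708 in

Direct runoff: 0.00, 150.71, 364.43, 242.14, 160.86, 106.57, 71.29, 0.00 cfs; ΣQ_DR = 1096 cfs.
V = ΣQ_DR · Δt = 1096 × 21600 s = 2.367 × 10^7 ft³.
Over A = 14.4 mi², depth = V / A = 0.708 in.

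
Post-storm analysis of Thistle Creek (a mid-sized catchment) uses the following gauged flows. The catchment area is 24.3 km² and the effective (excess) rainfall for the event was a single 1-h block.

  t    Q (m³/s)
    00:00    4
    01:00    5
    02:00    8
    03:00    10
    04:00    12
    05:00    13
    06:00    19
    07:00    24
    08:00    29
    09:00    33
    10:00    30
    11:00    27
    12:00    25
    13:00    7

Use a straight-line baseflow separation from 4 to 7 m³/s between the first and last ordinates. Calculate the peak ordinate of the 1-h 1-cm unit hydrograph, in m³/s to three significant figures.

U_p ≈ 10.8 m³/s

Direct runoff: 0.00, 0.77, 3.54, 5.31, 7.08, 7.85, 13.62, 18.38, 23.15, 26.92, 23.69, 20.46, 18.23, 0.00 m³/s; ΣQ_DR = 169.0 m³/s, peak = 26.92 m³/s.
Runoff depth d = ΣQ_DR·Δt / A = 169.0 × 3600 / (24.3 km²) = 25.04 mm.
The 1-cm UH is the DRH scaled by (10 mm)/d, so U_p = 26.92 × 10/25.04 = 10.8 m³/s.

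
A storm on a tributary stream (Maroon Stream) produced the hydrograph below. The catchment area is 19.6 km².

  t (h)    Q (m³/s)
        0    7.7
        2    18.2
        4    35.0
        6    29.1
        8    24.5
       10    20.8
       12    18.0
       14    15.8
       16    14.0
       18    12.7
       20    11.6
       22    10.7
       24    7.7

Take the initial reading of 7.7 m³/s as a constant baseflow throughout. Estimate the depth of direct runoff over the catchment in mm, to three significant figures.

Direct runoff: 0.0, 10.5, 27.3, 21.4, 16.8, 13.1, 10.3, 8.1, 6.3, 5.0, 3.9, 3.0, 0.0 m³/s; ΣQ_DR = 125.7 m³/s.
V = ΣQ_DR · Δt = 125.7 × 7200 s = 9.050 × 10^5 m³.
Over A = 19.6 km², depth = V / A = 46.2 mm.

d ≈ 46.2 mm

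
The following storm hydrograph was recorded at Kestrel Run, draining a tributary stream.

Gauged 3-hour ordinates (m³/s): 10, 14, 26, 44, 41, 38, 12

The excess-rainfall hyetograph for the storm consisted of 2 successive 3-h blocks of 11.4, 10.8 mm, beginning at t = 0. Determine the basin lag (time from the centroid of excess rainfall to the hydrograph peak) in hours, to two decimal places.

Centroid of excess rainfall: t_c = Σ P_i·t̄_i / ΣP_i = 2.9595 h (block centres at 1.5, 4.5 h).
Hydrograph peak occurs at t = 9 h, so basin lag t_L = 9 − 2.9595 = 6.04 h.

t_L ≈ 6.04 h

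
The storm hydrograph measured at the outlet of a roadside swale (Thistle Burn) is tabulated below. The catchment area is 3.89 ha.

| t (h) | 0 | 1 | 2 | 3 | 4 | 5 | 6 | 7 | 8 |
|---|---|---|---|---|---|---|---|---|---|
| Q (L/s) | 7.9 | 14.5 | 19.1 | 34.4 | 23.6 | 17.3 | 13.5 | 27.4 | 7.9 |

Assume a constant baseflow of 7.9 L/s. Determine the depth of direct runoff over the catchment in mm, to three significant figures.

Direct runoff: 0.0, 6.6, 11.2, 26.5, 15.7, 9.4, 5.6, 19.5, 0.0 L/s; ΣQ_DR = 94.50 L/s.
V = ΣQ_DR · Δt = 94.50 × 3600 s = 3.402 × 10^5 L.
Over A = 3.89 ha, depth = V / A = 8.75 mm.

d ≈ 8.75 mm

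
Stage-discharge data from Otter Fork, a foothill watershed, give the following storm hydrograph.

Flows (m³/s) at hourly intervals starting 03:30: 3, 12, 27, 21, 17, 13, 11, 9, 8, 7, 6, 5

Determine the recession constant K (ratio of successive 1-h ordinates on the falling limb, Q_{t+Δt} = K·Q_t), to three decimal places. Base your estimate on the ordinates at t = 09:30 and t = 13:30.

Using the recession-limb readings at t = 09:30 and t = 13:30: Q falls from 11 to 6 m³/s over 4 intervals.
K = (Q₂/Q₁)^(1/4) = (6/11)^(1/4) = 0.859.

K ≈ 0.859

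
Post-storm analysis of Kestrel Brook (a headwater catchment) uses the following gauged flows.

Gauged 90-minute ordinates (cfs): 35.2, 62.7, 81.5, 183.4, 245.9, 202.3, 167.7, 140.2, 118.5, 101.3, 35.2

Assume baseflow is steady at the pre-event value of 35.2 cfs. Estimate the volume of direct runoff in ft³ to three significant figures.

V ≈ 5.33 × 10^6 ft³

Direct-runoff ordinates (Q − Q_b): 0.0, 27.5, 46.3, 148.2, 210.7, 167.1, 132.5, 105.0, 83.3, 66.1, 0.0 cfs.
ΣQ_DR = 986.7 cfs.
With Δt = 1.5 h = 5400 s, V = ΣQ_DR · Δt = 986.7 × 5400 = 5.33 × 10^6 ft³.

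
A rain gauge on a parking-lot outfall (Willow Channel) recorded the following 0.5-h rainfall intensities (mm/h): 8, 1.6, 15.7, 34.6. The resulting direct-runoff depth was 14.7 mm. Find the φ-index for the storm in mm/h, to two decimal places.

Only the 2 blocks with intensity above φ contribute runoff: 15.7, 34.6 mm/h.
Σ(I−φ)·Δt = d  ⇒  (15.7+34.6 − 2φ)·0.5 = 14.7
φ = (50.30 − 14.7/0.5) / 2 = 10.45 mm/h.

φ ≈ 10.45 mm/h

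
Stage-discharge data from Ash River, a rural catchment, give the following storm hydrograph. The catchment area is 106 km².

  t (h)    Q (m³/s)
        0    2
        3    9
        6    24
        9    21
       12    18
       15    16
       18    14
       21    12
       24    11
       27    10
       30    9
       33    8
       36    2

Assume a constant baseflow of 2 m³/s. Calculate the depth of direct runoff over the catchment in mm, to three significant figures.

Direct runoff: 0.0, 7.0, 22.0, 19.0, 16.0, 14.0, 12.0, 10.0, 9.0, 8.0, 7.0, 6.0, 0.0 m³/s; ΣQ_DR = 130.0 m³/s.
V = ΣQ_DR · Δt = 130.0 × 10800 s = 1.404 × 10^6 m³.
Over A = 106 km², depth = V / A = 13.2 mm.

d ≈ 13.2 mm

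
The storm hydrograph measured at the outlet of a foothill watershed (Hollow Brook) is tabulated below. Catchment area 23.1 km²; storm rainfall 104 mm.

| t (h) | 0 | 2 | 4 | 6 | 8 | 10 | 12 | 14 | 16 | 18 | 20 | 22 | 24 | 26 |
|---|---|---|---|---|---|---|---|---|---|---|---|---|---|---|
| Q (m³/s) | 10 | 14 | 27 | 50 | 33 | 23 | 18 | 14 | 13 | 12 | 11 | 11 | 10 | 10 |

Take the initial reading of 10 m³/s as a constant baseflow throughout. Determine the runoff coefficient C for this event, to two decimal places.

C ≈ 0.35

ΣQ_DR = 116.0 m³/s; V = ΣQ_DR·Δt = 8.352 × 10^5 m³.
Runoff depth d = V / A = 36.16 mm.
C = d / P = 36.16 / 104 = 0.35.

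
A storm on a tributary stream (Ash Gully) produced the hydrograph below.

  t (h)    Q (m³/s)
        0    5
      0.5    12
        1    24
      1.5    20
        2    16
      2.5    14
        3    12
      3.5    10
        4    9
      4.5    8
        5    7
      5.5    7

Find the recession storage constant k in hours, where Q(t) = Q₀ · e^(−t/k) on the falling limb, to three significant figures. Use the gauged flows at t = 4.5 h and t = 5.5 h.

k ≈ 7.49 h

On the falling limb, Q drops from 8 to 7 m³/s between t = 4.5 h and t = 5.5 h (Δt = 1 h).
k = −Δt / ln(Q₂/Q₁) = −1 / ln(7/8) = 7.49 h.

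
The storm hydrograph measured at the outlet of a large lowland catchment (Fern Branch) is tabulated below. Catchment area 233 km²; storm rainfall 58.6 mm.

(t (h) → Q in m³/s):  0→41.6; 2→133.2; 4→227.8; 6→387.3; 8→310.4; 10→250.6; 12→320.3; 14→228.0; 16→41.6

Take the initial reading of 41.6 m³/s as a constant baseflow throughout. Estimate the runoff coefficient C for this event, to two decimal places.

C ≈ 0.83

ΣQ_DR = 1566 m³/s; V = ΣQ_DR·Δt = 1.128 × 10^7 m³.
Runoff depth d = V / A = 48.40 mm.
C = d / P = 48.40 / 58.6 = 0.83.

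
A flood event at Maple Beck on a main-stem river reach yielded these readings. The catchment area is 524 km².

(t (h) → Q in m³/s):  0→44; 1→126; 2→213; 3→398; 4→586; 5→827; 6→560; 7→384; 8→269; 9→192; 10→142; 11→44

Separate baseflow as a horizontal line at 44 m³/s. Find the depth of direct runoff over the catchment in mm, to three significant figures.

Direct runoff: 0.0, 82.0, 169.0, 354.0, 542.0, 783.0, 516.0, 340.0, 225.0, 148.0, 98.0, 0.0 m³/s; ΣQ_DR = 3257 m³/s.
V = ΣQ_DR · Δt = 3257 × 3600 s = 1.173 × 10^7 m³.
Over A = 524 km², depth = V / A = 22.4 mm.

d ≈ 22.4 mm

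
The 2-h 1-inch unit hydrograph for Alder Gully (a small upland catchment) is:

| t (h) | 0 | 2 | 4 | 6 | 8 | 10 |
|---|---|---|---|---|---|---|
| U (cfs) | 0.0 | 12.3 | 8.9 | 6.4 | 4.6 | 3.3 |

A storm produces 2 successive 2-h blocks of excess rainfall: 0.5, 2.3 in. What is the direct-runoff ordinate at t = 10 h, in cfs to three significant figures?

By discrete convolution, Q_j = Σ (P_i / 1 in) · U_{j−i}.
At t = 10 h (j=5): Q = (0.5/1)·3.3 + (2.3/1)·4.6 = 12.2 cfs.

Q ≈ 12.2 cfs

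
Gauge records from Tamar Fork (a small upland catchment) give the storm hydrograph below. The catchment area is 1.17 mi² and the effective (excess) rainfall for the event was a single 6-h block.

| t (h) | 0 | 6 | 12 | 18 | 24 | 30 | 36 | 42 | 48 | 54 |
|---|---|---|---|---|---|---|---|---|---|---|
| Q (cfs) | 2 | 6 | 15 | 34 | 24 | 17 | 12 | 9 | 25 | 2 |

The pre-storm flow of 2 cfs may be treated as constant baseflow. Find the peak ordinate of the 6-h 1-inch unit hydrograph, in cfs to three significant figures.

U_p ≈ 32.0 cfs

Direct runoff: 0.0, 4.0, 13.0, 32.0, 22.0, 15.0, 10.0, 7.0, 23.0, 0.0 cfs; ΣQ_DR = 126.0 cfs, peak = 32.0 cfs.
Runoff depth d = ΣQ_DR·Δt / A = 126.0 × 21600 / (1.17 mi²) = 1.001 in.
The 1-inch UH is the DRH scaled by (1 in)/d, so U_p = 32.0 × 1/1.001 = 32.0 cfs.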